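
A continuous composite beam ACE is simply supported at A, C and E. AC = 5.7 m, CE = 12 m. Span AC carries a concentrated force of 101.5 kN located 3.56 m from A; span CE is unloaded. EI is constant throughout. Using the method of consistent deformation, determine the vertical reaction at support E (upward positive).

R_E = -2.957 kN

Release continuity at C by inserting a hinge; the redundant is the internal moment M_C. The primary structure is two simply-supported spans AC and CE.
Discontinuity in slope at C on the released structure — sum the simple-span end rotations:
  span AC: point load 101.5 at a = 3.56: Pab(L + a)/(6LEI) = 209.4/EI
  relative rotation θ_0 = (209.4 + 0)/EI = 209.4/EI
A unit hogging moment at C produces rotation L₁/(3EI) + L₂/(3EI) = 5.9/EI.
Slope continuity at C: θ_0 = M_C·5.9/EI, so M_C = 209.4/5.9 = 35.49 kN·m (hogging).
Span CE, ΣM about E: R_C^{CE}·12 = 0 + 35.49, so R_C^{CE} = 2.957 kN and R_E = 0 − 2.957 = -2.957 kN.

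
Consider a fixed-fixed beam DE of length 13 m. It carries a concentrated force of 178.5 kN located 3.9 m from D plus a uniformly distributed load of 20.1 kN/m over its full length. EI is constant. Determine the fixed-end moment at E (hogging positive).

M_E = 429.3 kN·m

Take the two fixed-end moments M_D, M_E as redundants; the released structure is the simple span DE.
Simple-span end rotations at D and E under the given loads:
  at D: point load 178.5 at a = 3.9: Pab(L + b)/(6LEI) = 1795/EI
  at E: point load 178.5 at a = 3.9: Pab(L + a)/(6LEI) = 1373/EI
  at D: UDL 20.1: wL³/(24EI) = 1840/EI
  at E: UDL 20.1: wL³/(24EI) = 1840/EI
  θ_D0 = 3635/EI,  θ_E0 = 3213/EI
Flexibility coefficients: a unit moment at one end gives L/(3EI) there and L/(6EI) at the far end, so f₁₁ = f₂₂ = 4.333/EI and f₁₂ = f₂₁ = 2.167/EI.
Compatibility — zero rotation at each built-in end:
  4.333 M_D + 2.167 M_E = 3635
  2.167 M_D + 4.333 M_E = 3213
Solving the pair gives M_D = 624.2 kN·m and M_E = 429.3 kN·m (hogging).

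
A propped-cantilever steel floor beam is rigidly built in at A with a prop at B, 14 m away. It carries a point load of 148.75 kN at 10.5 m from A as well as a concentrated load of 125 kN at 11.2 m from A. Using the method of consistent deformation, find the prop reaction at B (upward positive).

Remove the prop at B; the released (primary) structure is a cantilever built in at A.
Deflection at B on the released cantilever, summing each load's contribution:
  point load 148.75 at a = 10.5: Pa²(3L − a)/(6EI) = 86098/EI
  point load 125 at a = 11.2: Pa²(3L − a)/(6EI) = 80491/EI
  δ_0 = 166589/EI
Tip deflection under a unit load at B: L³/(3EI) = 914.7/EI.
Compatibility at B: δ_0 − R_B·δ_{BB} = 0, so R_B = 166589/914.7 = 182.1 kN.

R_B = 182.1 kN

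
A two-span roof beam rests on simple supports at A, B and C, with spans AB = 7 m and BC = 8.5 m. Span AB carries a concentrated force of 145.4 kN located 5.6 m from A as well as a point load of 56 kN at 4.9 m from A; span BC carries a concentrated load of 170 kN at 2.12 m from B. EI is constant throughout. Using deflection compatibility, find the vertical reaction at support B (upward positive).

R_B = 342.4 kN

Take M_B as the redundant. Released structure: two simple spans AB and BC with a hinge at B.
End slopes at the hinge B, treating each span as simply supported:
  span AB: point load 145.4 at a = 5.6: Pab(L + a)/(6LEI) = 342/EI
  span AB: point load 56 at a = 4.9: Pab(L + a)/(6LEI) = 163.3/EI
  span BC: point load 170 at a = 2.12: Pab(L + b)/(6LEI) = 670.9/EI
  relative rotation θ_0 = (505.2 + 670.9)/EI = 1176/EI
A unit hogging moment at B produces rotation L₁/(3EI) + L₂/(3EI) = 5.167/EI.
Compatibility: M_B·(L₁+L₂)/(3EI) = θ_0, giving M_B = 227.6 kN·m (hogging).
Span AB, ΣM about A with M_B applied at B: R_B^{AB}·7 = 1089 + 227.6, so R_B^{AB} = 188 kN and R_A = 201.4 − 188 = 13.36 kN.
Span BC, ΣM about C: R_B^{BC}·8.5 = 1085 + 227.6, so R_B^{BC} = 154.4 kN and R_C = 170 − 154.4 = 15.62 kN.
R_B = 188 + 154.4 = 342.4 kN.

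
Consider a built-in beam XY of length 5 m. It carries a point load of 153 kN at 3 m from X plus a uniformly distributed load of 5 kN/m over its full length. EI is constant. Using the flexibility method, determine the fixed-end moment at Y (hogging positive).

M_Y = 120.6 kN·m

Release both end moments; the primary structure is a simply-supported span XY with redundants M_X and M_Y.
On the primary (simply-supported) span, the end slopes from the loading are:
  at X: point load 153 at a = 3: Pab(L + b)/(6LEI) = 214.2/EI
  at Y: point load 153 at a = 3: Pab(L + a)/(6LEI) = 244.8/EI
  at X: UDL 5: wL³/(24EI) = 26.04/EI
  at Y: UDL 5: wL³/(24EI) = 26.04/EI
  θ_X0 = 240.2/EI,  θ_Y0 = 270.8/EI
Flexibility coefficients: a unit moment at one end gives L/(3EI) there and L/(6EI) at the far end, so f₁₁ = f₂₂ = 1.667/EI and f₁₂ = f₂₁ = 0.8333/EI.
Compatibility — zero rotation at each built-in end:
  1.667 M_X + 0.8333 M_Y = 240.2
  0.8333 M_X + 1.667 M_Y = 270.8
Solving the pair gives M_X = 83.86 kN·m and M_Y = 120.6 kN·m (hogging).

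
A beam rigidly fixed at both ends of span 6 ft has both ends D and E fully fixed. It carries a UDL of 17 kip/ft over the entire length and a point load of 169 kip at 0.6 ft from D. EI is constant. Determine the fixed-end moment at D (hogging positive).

Take the two fixed-end moments M_D, M_E as redundants; the released structure is the simple span DE.
Simple-span end rotations at D and E under the given loads:
  at D: UDL 17: wL³/(24EI) = 153/EI
  at E: UDL 17: wL³/(24EI) = 153/EI
  at D: point load 169 at a = 0.6: Pab(L + b)/(6LEI) = 173.4/EI
  at E: point load 169 at a = 0.6: Pab(L + a)/(6LEI) = 100.4/EI
  θ_D0 = 326.4/EI,  θ_E0 = 253.4/EI
Flexibility coefficients: a unit moment at one end gives L/(3EI) there and L/(6EI) at the far end, so f₁₁ = f₂₂ = 2/EI and f₁₂ = f₂₁ = 1/EI.
Compatibility — zero rotation at each built-in end:
  2 M_D + 1 M_E = 326.4
  1 M_D + 2 M_E = 253.4
Solving the pair gives M_D = 133.1 kip·ft and M_E = 60.13 kip·ft (hogging).

M_D = 133.1 kip·ft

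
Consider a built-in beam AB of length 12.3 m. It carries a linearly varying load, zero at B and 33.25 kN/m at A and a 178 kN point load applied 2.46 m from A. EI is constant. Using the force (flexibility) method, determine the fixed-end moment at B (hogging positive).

Take the two fixed-end moments M_A, M_B as redundants; the released structure is the simple span AB.
On the primary (simply-supported) span, the end slopes from the loading are:
  at A: triangular load, peak 33.25: w₀L³/(45EI) = 1375/EI
  at B: triangular load, peak 33.25: 7w₀L³/(360EI) = 1203/EI
  at A: point load 178 at a = 2.46: Pab(L + b)/(6LEI) = 1293/EI
  at B: point load 178 at a = 2.46: Pab(L + a)/(6LEI) = 861.7/EI
  θ_A0 = 2668/EI,  θ_B0 = 2065/EI
Flexibility coefficients: a unit moment at one end gives L/(3EI) there and L/(6EI) at the far end, so f₁₁ = f₂₂ = 4.1/EI and f₁₂ = f₂₁ = 2.05/EI.
Compatibility — zero rotation at each built-in end:
  4.1 M_A + 2.05 M_B = 2668
  2.05 M_A + 4.1 M_B = 2065
Solving the pair gives M_A = 531.8 kN·m and M_B = 237.7 kN·m (hogging).

M_B = 237.7 kN·m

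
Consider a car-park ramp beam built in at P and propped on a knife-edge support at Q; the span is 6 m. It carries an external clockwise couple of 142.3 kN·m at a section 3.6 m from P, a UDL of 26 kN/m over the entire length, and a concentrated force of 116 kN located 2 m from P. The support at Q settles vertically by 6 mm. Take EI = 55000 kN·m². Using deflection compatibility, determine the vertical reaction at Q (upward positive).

R_Q = 101 kN

Release the roller at Q. Primary structure: cantilever fixed at P.
Downward deflection at the released point Q due to the loads:
  clockwise couple 142.3 at a = 3.6: M₀a(2L − a)/(2EI) = 2152/EI
  UDL 26: wL⁴/(8EI) = 4212/EI
  point load 116 at a = 2: Pa²(3L − a)/(6EI) = 1237/EI
  δ_0 = 7601/EI
Tip deflection under a unit load at Q: L³/(3EI) = 72/EI.
With EI = 55000 kN·m²: δ_0 = 0.1382 m and δ_{QQ} = 0.001309 m/kN.
Compatibility — the beam at Q must follow the support down by 0.006 m: δ_0 − R_Q·δ_{QQ} = 0.006, so R_Q = (0.1382 − 0.006)/0.001309 = 101 kN.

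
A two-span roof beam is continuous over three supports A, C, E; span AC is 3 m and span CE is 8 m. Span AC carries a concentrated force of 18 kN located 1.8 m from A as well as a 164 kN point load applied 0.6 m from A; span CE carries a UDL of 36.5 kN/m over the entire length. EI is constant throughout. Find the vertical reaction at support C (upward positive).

R_C = 294.1 kN

Take M_C as the redundant. Released structure: two simple spans AC and CE with a hinge at C.
Discontinuity in slope at C on the released structure — sum the simple-span end rotations:
  span AC: point load 18 at a = 1.8: Pab(L + a)/(6LEI) = 10.37/EI
  span AC: point load 164 at a = 0.6: Pab(L + a)/(6LEI) = 47.23/EI
  span CE: UDL 36.5: wL³/(24EI) = 778.7/EI
  relative rotation θ_0 = (57.6 + 778.7)/EI = 836.3/EI
A unit hogging moment at C produces rotation L₁/(3EI) + L₂/(3EI) = 3.667/EI.
Slope continuity at C: θ_0 = M_C·3.667/EI, so M_C = 836.3/3.667 = 228.1 kN·m (hogging).
Span AC, ΣM about A with M_C applied at C: R_C^{AC}·3 = 130.8 + 228.1, so R_C^{AC} = 119.6 kN and R_A = 182 − 119.6 = 62.38 kN.
Span CE, ΣM about E: R_C^{CE}·8 = 1168 + 228.1, so R_C^{CE} = 174.5 kN and R_E = 292 − 174.5 = 117.5 kN.
R_C = 119.6 + 174.5 = 294.1 kN.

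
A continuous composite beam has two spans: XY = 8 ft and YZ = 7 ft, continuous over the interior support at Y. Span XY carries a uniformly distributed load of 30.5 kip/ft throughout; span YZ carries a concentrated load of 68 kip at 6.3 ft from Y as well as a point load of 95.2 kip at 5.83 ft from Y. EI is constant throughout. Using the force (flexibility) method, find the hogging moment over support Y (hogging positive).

M_Y = 166.4 kip·ft

Release continuity at Y by inserting a hinge; the redundant is the internal moment M_Y. The primary structure is two simply-supported spans XY and YZ.
Rotations at Y on the released spans (each span's end-slope, ×1/EI):
  span XY: UDL 30.5: wL³/(24EI) = 650.7/EI
  span YZ: point load 68 at a = 6.3: Pab(L + b)/(6LEI) = 54.98/EI
  span YZ: point load 95.2 at a = 5.83: Pab(L + b)/(6LEI) = 126.3/EI
  relative rotation θ_0 = (650.7 + 181.3)/EI = 832/EI
A unit hogging moment at Y produces rotation L₁/(3EI) + L₂/(3EI) = 5/EI.
Compatibility: M_Y·(L₁+L₂)/(3EI) = θ_0, giving M_Y = 166.4 kip·ft (hogging).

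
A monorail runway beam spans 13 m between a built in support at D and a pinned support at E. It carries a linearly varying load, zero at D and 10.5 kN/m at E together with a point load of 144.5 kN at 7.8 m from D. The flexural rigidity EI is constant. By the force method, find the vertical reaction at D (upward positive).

R_D = 112.8 kN

Choose R_E as the redundant. The primary structure is the cantilever fixed at D.
Free-end deflection of the primary structure under the applied loading (downward +):
  triangular load, peak 10.5 at the free end: 11w₀L⁴/(120EI) = 27490/EI
  point load 144.5 at a = 7.8: Pa²(3L − a)/(6EI) = 45715/EI
  δ_0 = 73205/EI
Flexibility coefficient — unit upward force at E: δ_{EE} = L³/(3EI) = 732.3/EI.
The prop prevents deflection at E: R_E = δ_0/δ_{EE} = 73205/732.3 = 99.96 kN.
Vertical equilibrium: R_D = ΣP − R_E = 212.8 − 99.96 = 112.8 kN.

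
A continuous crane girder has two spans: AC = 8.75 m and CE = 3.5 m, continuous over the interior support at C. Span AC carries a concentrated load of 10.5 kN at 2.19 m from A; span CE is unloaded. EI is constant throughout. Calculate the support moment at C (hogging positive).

Release continuity at C by inserting a hinge; the redundant is the internal moment M_C. The primary structure is two simply-supported spans AC and CE.
Rotations at C on the released spans (each span's end-slope, ×1/EI):
  span AC: point load 10.5 at a = 2.19: Pab(L + a)/(6LEI) = 31.43/EI
  relative rotation θ_0 = (31.43 + 0)/EI = 31.43/EI
A unit hogging moment at C produces rotation L₁/(3EI) + L₂/(3EI) = 4.083/EI.
Compatibility: M_C·(L₁+L₂)/(3EI) = θ_0, giving M_C = 7.698 kN·m (hogging).

M_C = 7.698 kN·m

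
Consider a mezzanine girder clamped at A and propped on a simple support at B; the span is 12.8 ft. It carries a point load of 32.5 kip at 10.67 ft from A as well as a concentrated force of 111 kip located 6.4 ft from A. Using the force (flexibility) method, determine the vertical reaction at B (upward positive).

Remove the prop at B; the released (primary) structure is a cantilever built in at A.
Free-end deflection of the primary structure under the applied loading (downward +):
  point load 32.5 at a = 10.67: Pa²(3L − a)/(6EI) = 17101/EI
  point load 111 at a = 6.4: Pa²(3L − a)/(6EI) = 24248/EI
  δ_0 = 41349/EI
Tip deflection under a unit load at B: L³/(3EI) = 699.1/EI.
The prop prevents deflection at B: R_B = δ_0/δ_{BB} = 41349/699.1 = 59.15 kip.

R_B = 59.15 kip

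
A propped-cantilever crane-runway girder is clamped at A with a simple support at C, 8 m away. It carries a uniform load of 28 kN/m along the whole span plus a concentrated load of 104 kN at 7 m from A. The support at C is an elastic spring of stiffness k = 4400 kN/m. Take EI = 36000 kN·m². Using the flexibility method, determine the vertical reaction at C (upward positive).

Remove the prop at C; the released (primary) structure is a cantilever built in at A.
Primary-structure tip deflection at C by superposition:
  UDL 28: wL⁴/(8EI) = 14336/EI
  point load 104 at a = 7: Pa²(3L − a)/(6EI) = 14439/EI
  δ_0 = 28775/EI
Tip deflection under a unit load at C: L³/(3EI) = 170.7/EI.
With EI = 36000 kN·m²: δ_0 = 0.7993 m and δ_{CC} = 0.004741 m/kN.
Compatibility — the spring shortens by R_C/k under the reaction it provides: δ_0 − R_C·δ_{CC} = R_C/k. With 1/k = 0.000227 m/kN, R_C = δ_0 / (δ_{CC} + 1/k) = 0.7993 / (0.004741 + 0.000227) = 160.9 kN.

R_C = 160.9 kN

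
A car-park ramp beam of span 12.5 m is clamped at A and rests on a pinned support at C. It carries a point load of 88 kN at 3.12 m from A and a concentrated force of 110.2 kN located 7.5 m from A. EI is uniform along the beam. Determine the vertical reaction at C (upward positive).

Take the reaction at C as the redundant and release it; the primary structure is a cantilever fixed at A.
Deflection at C on the released cantilever, summing each load's contribution:
  point load 88 at a = 3.12: Pa²(3L − a)/(6EI) = 4908/EI
  point load 110.2 at a = 7.5: Pa²(3L − a)/(6EI) = 30994/EI
  δ_0 = 35902/EI
Tip deflection under a unit load at C: L³/(3EI) = 651/EI.
Compatibility at C: δ_0 − R_C·δ_{CC} = 0, so R_C = 35902/651 = 55.15 kN.

R_C = 55.15 kN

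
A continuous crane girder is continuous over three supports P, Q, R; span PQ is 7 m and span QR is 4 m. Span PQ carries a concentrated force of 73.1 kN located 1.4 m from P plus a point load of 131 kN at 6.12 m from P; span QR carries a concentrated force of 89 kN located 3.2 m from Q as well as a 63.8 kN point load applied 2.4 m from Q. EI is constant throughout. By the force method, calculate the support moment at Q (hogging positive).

M_Q = 119.4 kN·m

Release continuity at Q by inserting a hinge; the redundant is the internal moment M_Q. The primary structure is two simply-supported spans PQ and QR.
End slopes at the hinge Q, treating each span as simply supported:
  span PQ: point load 73.1 at a = 1.4: Pab(L + a)/(6LEI) = 114.6/EI
  span PQ: point load 131 at a = 6.12: Pab(L + a)/(6LEI) = 220.4/EI
  span QR: point load 89 at a = 3.2: Pab(L + b)/(6LEI) = 45.57/EI
  span QR: point load 63.8 at a = 2.4: Pab(L + b)/(6LEI) = 57.16/EI
  relative rotation θ_0 = (335 + 102.7)/EI = 437.7/EI
A unit hogging moment at Q produces rotation L₁/(3EI) + L₂/(3EI) = 3.667/EI.
Slope continuity at Q: θ_0 = M_Q·3.667/EI, so M_Q = 437.7/3.667 = 119.4 kN·m (hogging).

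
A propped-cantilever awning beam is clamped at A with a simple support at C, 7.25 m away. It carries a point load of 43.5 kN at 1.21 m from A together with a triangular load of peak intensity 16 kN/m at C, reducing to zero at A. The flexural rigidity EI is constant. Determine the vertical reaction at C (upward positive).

R_C = 33.62 kN

Release the roller at C. Primary structure: cantilever fixed at A.
Deflection at C on the released cantilever, summing each load's contribution:
  point load 43.5 at a = 1.21: Pa²(3L − a)/(6EI) = 218/EI
  triangular load, peak 16 at the free end: 11w₀L⁴/(120EI) = 4052/EI
  δ_0 = 4270/EI
Flexibility coefficient — unit upward force at C: δ_{CC} = L³/(3EI) = 127/EI.
The prop prevents deflection at C: R_C = δ_0/δ_{CC} = 4270/127 = 33.62 kN.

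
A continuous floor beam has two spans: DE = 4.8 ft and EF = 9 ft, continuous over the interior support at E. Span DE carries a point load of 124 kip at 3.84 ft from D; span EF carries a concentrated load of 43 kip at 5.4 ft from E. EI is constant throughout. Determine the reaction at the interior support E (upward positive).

R_E = 139.5 kip

Release continuity at E by inserting a hinge; the redundant is the internal moment M_E. The primary structure is two simply-supported spans DE and EF.
End slopes at the hinge E, treating each span as simply supported:
  span DE: point load 124 at a = 3.84: Pab(L + a)/(6LEI) = 137.1/EI
  span EF: point load 43 at a = 5.4: Pab(L + b)/(6LEI) = 195/EI
  relative rotation θ_0 = (137.1 + 195)/EI = 332.2/EI
A unit hogging moment at E produces rotation L₁/(3EI) + L₂/(3EI) = 4.6/EI.
Compatibility: M_E·(L₁+L₂)/(3EI) = θ_0, giving M_E = 72.21 kip·ft (hogging).
Span DE, ΣM about D with M_E applied at E: R_E^{DE}·4.8 = 476.2 + 72.21, so R_E^{DE} = 114.2 kip and R_D = 124 − 114.2 = 9.756 kip.
Span EF, ΣM about F: R_E^{EF}·9 = 154.8 + 72.21, so R_E^{EF} = 25.22 kip and R_F = 43 − 25.22 = 17.78 kip.
R_E = 114.2 + 25.22 = 139.5 kip.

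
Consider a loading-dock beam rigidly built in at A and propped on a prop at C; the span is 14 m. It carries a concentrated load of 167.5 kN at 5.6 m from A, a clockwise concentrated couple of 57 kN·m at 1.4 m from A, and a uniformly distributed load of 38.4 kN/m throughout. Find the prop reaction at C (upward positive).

Choose R_C as the redundant. The primary structure is the cantilever fixed at A.
Deflection at C on the released cantilever, summing each load's contribution:
  point load 167.5 at a = 5.6: Pa²(3L − a)/(6EI) = 31867/EI
  clockwise couple 57 at a = 1.4: M₀a(2L − a)/(2EI) = 1061/EI
  UDL 38.4: wL⁴/(8EI) = 184397/EI
  δ_0 = 217325/EI
Flexibility coefficient — unit upward force at C: δ_{CC} = L³/(3EI) = 914.7/EI.
Compatibility at C: δ_0 − R_C·δ_{CC} = 0, so R_C = 217325/914.7 = 237.6 kN.

R_C = 237.6 kN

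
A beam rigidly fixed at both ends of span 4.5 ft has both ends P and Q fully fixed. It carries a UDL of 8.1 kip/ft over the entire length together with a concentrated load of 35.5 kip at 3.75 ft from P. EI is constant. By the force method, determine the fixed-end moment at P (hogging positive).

M_P = 17.37 kip·ft

Take the two fixed-end moments M_P, M_Q as redundants; the released structure is the simple span PQ.
On the primary (simply-supported) span, the end slopes from the loading are:
  at P: UDL 8.1: wL³/(24EI) = 30.75/EI
  at Q: UDL 8.1: wL³/(24EI) = 30.75/EI
  at P: point load 35.5 at a = 3.75: Pab(L + b)/(6LEI) = 19.41/EI
  at Q: point load 35.5 at a = 3.75: Pab(L + a)/(6LEI) = 30.51/EI
  θ_P0 = 50.17/EI,  θ_Q0 = 61.26/EI
Flexibility coefficients: a unit moment at one end gives L/(3EI) there and L/(6EI) at the far end, so f₁₁ = f₂₂ = 1.5/EI and f₁₂ = f₂₁ = 0.75/EI.
Compatibility — zero rotation at each built-in end:
  1.5 M_P + 0.75 M_Q = 50.17
  0.75 M_P + 1.5 M_Q = 61.26
Solving the pair gives M_P = 17.37 kip·ft and M_Q = 32.16 kip·ft (hogging).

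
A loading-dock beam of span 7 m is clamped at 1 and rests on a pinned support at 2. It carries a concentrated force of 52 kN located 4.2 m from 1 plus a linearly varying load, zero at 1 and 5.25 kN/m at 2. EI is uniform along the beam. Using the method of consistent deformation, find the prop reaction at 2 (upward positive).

Choose R_2 as the redundant. The primary structure is the cantilever fixed at 1.
Primary-structure tip deflection at 2 by superposition:
  point load 52 at a = 4.2: Pa²(3L − a)/(6EI) = 2568/EI
  triangular load, peak 5.25 at the free end: 11w₀L⁴/(120EI) = 1155/EI
  δ_0 = 3724/EI
Tip deflection under a unit load at 2: L³/(3EI) = 114.3/EI.
Compatibility at 2: δ_0 − R_2·δ_{22} = 0, so R_2 = 3724/114.3 = 32.57 kN.

R_2 = 32.57 kN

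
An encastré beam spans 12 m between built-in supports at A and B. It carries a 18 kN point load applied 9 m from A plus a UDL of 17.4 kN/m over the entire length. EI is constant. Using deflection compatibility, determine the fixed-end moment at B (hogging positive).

M_B = 239.2 kN·m

Take the two fixed-end moments M_A, M_B as redundants; the released structure is the simple span AB.
Simple-span end rotations at A and B under the given loads:
  at A: point load 18 at a = 9: Pab(L + b)/(6LEI) = 101.2/EI
  at B: point load 18 at a = 9: Pab(L + a)/(6LEI) = 141.8/EI
  at A: UDL 17.4: wL³/(24EI) = 1253/EI
  at B: UDL 17.4: wL³/(24EI) = 1253/EI
  θ_A0 = 1354/EI,  θ_B0 = 1395/EI
Flexibility coefficients: a unit moment at one end gives L/(3EI) there and L/(6EI) at the far end, so f₁₁ = f₂₂ = 4/EI and f₁₂ = f₂₁ = 2/EI.
Compatibility — zero rotation at each built-in end:
  4 M_A + 2 M_B = 1354
  2 M_A + 4 M_B = 1395
Solving the pair gives M_A = 218.9 kN·m and M_B = 239.2 kN·m (hogging).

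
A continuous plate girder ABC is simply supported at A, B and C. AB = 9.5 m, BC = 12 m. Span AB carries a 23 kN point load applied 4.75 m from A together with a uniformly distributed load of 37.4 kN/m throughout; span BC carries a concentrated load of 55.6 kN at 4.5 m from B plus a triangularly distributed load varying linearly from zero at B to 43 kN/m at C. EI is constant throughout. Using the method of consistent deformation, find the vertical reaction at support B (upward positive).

R_B = 399.9 kN

Release continuity at B by inserting a hinge; the redundant is the internal moment M_B. The primary structure is two simply-supported spans AB and BC.
Discontinuity in slope at B on the released structure — sum the simple-span end rotations:
  span AB: point load 23 at a = 4.75: Pab(L + a)/(6LEI) = 129.7/EI
  span AB: UDL 37.4: wL³/(24EI) = 1336/EI
  span BC: point load 55.6 at a = 4.5: Pab(L + b)/(6LEI) = 508.2/EI
  span BC: triangular load, peak 43: 7w₀L³/(360EI) = 1445/EI
  relative rotation θ_0 = (1466 + 1953)/EI = 3419/EI
A unit hogging moment at B produces rotation L₁/(3EI) + L₂/(3EI) = 7.167/EI.
Slope continuity at B: θ_0 = M_B·7.167/EI, so M_B = 3419/7.167 = 477 kN·m (hogging).
Span AB, ΣM about A with M_B applied at B: R_B^{AB}·9.5 = 1797 + 477, so R_B^{AB} = 239.4 kN and R_A = 378.3 − 239.4 = 138.9 kN.
Span BC, ΣM about C: R_B^{BC}·12 = 1449 + 477, so R_B^{BC} = 160.5 kN and R_C = 313.6 − 160.5 = 153.1 kN.
R_B = 239.4 + 160.5 = 399.9 kN.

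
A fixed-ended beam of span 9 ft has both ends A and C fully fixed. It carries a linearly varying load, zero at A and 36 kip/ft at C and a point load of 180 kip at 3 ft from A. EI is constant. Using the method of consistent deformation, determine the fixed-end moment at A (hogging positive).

M_A = 337.2 kip·ft

Take the two fixed-end moments M_A, M_C as redundants; the released structure is the simple span AC.
On the primary (simply-supported) span, the end slopes from the loading are:
  at A: triangular load, peak 36: 7w₀L³/(360EI) = 510.3/EI
  at C: triangular load, peak 36: w₀L³/(45EI) = 583.2/EI
  at A: point load 180 at a = 3: Pab(L + b)/(6LEI) = 900/EI
  at C: point load 180 at a = 3: Pab(L + a)/(6LEI) = 720/EI
  θ_A0 = 1410/EI,  θ_C0 = 1303/EI
Flexibility coefficients: a unit moment at one end gives L/(3EI) there and L/(6EI) at the far end, so f₁₁ = f₂₂ = 3/EI and f₁₂ = f₂₁ = 1.5/EI.
Compatibility — zero rotation at each built-in end:
  3 M_A + 1.5 M_C = 1410
  1.5 M_A + 3 M_C = 1303
Solving the pair gives M_A = 337.2 kip·ft and M_C = 265.8 kip·ft (hogging).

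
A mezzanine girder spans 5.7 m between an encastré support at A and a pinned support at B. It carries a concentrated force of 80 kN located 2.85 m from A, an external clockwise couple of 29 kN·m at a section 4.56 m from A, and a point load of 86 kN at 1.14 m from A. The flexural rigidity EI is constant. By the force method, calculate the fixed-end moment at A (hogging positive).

Remove the prop at B; the released (primary) structure is a cantilever built in at A.
Free-end deflection of the primary structure under the applied loading (downward +):
  point load 80 at a = 2.85: Pa²(3L − a)/(6EI) = 1543/EI
  clockwise couple 29 at a = 4.56: M₀a(2L − a)/(2EI) = 452.3/EI
  point load 86 at a = 1.14: Pa²(3L − a)/(6EI) = 297.3/EI
  δ_0 = 2293/EI
Flexibility coefficient — unit upward force at B: δ_{BB} = L³/(3EI) = 61.73/EI.
Compatibility at B: δ_0 − R_B·δ_{BB} = 0, so R_B = 2293/61.73 = 37.14 kN.
Moment equilibrium about A: M_A = Σ(load moments about A) − R_B·L = 355 − 37.14×5.7 = 143.3 kN·m.

M_A = 143.3 kN·m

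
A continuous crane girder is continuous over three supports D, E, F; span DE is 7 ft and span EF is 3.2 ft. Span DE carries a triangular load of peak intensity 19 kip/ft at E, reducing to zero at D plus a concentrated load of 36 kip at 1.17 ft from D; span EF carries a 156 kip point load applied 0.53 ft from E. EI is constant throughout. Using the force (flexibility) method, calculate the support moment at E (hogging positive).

Take M_E as the redundant. Released structure: two simple spans DE and EF with a hinge at E.
End slopes at the hinge E, treating each span as simply supported:
  span DE: triangular load, peak 19: w₀L³/(45EI) = 144.8/EI
  span DE: point load 36 at a = 1.17: Pab(L + a)/(6LEI) = 47.77/EI
  span EF: point load 156 at a = 0.53: Pab(L + b)/(6LEI) = 67.49/EI
  relative rotation θ_0 = (192.6 + 67.49)/EI = 260.1/EI
A unit hogging moment at E produces rotation L₁/(3EI) + L₂/(3EI) = 3.4/EI.
Slope continuity at E: θ_0 = M_E·3.4/EI, so M_E = 260.1/3.4 = 76.49 kip·ft (hogging).

M_E = 76.49 kip·ft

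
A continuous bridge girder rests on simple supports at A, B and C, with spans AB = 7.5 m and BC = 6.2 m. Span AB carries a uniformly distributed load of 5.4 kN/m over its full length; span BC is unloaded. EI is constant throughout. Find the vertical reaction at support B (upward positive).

R_B = 26.37 kN

Insert a hinge at B; M_B is the redundant, and each span becomes simply supported.
Discontinuity in slope at B on the released structure — sum the simple-span end rotations:
  span AB: UDL 5.4: wL³/(24EI) = 94.92/EI
  relative rotation θ_0 = (94.92 + 0)/EI = 94.92/EI
A unit hogging moment at B produces rotation L₁/(3EI) + L₂/(3EI) = 4.567/EI.
Compatibility: M_B·(L₁+L₂)/(3EI) = θ_0, giving M_B = 20.79 kN·m (hogging).
Span AB, ΣM about A with M_B applied at B: R_B^{AB}·7.5 = 151.9 + 20.79, so R_B^{AB} = 23.02 kN and R_A = 40.5 − 23.02 = 17.48 kN.
Span BC, ΣM about C: R_B^{BC}·6.2 = 0 + 20.79, so R_B^{BC} = 3.353 kN and R_C = 0 − 3.353 = -3.353 kN.
R_B = 23.02 + 3.353 = 26.37 kN.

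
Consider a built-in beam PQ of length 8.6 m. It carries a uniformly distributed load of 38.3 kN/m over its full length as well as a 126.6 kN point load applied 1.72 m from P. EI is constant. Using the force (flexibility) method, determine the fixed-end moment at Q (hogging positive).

Take the two fixed-end moments M_P, M_Q as redundants; the released structure is the simple span PQ.
On the primary (simply-supported) span, the end slopes from the loading are:
  at P: UDL 38.3: wL³/(24EI) = 1015/EI
  at Q: UDL 38.3: wL³/(24EI) = 1015/EI
  at P: point load 126.6 at a = 1.72: Pab(L + b)/(6LEI) = 449.4/EI
  at Q: point load 126.6 at a = 1.72: Pab(L + a)/(6LEI) = 299.6/EI
  θ_P0 = 1464/EI,  θ_Q0 = 1315/EI
Flexibility coefficients: a unit moment at one end gives L/(3EI) there and L/(6EI) at the far end, so f₁₁ = f₂₂ = 2.867/EI and f₁₂ = f₂₁ = 1.433/EI.
Compatibility — zero rotation at each built-in end:
  2.867 M_P + 1.433 M_Q = 1464
  1.433 M_P + 2.867 M_Q = 1315
Solving the pair gives M_P = 375.4 kN·m and M_Q = 270.9 kN·m (hogging).

M_Q = 270.9 kN·m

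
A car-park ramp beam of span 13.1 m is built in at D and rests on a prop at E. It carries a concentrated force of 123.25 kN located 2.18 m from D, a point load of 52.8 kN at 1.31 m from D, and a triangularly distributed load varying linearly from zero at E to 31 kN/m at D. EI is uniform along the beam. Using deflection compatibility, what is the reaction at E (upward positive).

Take the reaction at E as the redundant and release it; the primary structure is a cantilever fixed at D.
Primary-structure tip deflection at E by superposition:
  point load 123.25 at a = 2.18: Pa²(3L − a)/(6EI) = 3624/EI
  point load 52.8 at a = 1.31: Pa²(3L − a)/(6EI) = 573.7/EI
  triangular load, peak 31 at the fixed end: w₀L⁴/(30EI) = 30432/EI
  δ_0 = 34629/EI
Flexibility coefficient — unit upward force at E: δ_{EE} = L³/(3EI) = 749.4/EI.
Compatibility at E: δ_0 − R_E·δ_{EE} = 0, so R_E = 34629/749.4 = 46.21 kN.

R_E = 46.21 kN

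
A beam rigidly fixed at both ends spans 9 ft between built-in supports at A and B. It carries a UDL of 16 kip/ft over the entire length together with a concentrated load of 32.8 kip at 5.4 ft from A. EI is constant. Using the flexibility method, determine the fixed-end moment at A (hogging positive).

Take the two fixed-end moments M_A, M_B as redundants; the released structure is the simple span AB.
End rotations of the released simple span under the applied load (×1/EI):
  at A: UDL 16: wL³/(24EI) = 486/EI
  at B: UDL 16: wL³/(24EI) = 486/EI
  at A: point load 32.8 at a = 5.4: Pab(L + b)/(6LEI) = 148.8/EI
  at B: point load 32.8 at a = 5.4: Pab(L + a)/(6LEI) = 170/EI
  θ_A0 = 634.8/EI,  θ_B0 = 656/EI
Flexibility coefficients: a unit moment at one end gives L/(3EI) there and L/(6EI) at the far end, so f₁₁ = f₂₂ = 3/EI and f₁₂ = f₂₁ = 1.5/EI.
Compatibility — zero rotation at each built-in end:
  3 M_A + 1.5 M_B = 634.8
  1.5 M_A + 3 M_B = 656
Solving the pair gives M_A = 136.3 kip·ft and M_B = 150.5 kip·ft (hogging).

M_A = 136.3 kip·ft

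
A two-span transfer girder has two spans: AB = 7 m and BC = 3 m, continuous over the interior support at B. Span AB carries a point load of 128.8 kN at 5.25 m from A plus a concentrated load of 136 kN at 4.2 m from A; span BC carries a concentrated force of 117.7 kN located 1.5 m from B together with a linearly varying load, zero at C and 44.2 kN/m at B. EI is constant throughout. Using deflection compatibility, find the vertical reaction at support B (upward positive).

Insert a hinge at B; M_B is the redundant, and each span becomes simply supported.
End slopes at the hinge B, treating each span as simply supported:
  span AB: point load 128.8 at a = 5.25: Pab(L + a)/(6LEI) = 345.1/EI
  span AB: point load 136 at a = 4.2: Pab(L + a)/(6LEI) = 426.5/EI
  span BC: point load 117.7 at a = 1.5: Pab(L + b)/(6LEI) = 66.21/EI
  span BC: triangular load, peak 44.2: w₀L³/(45EI) = 26.52/EI
  relative rotation θ_0 = (771.6 + 92.73)/EI = 864.4/EI
A unit hogging moment at B produces rotation L₁/(3EI) + L₂/(3EI) = 3.333/EI.
Compatibility: M_B·(L₁+L₂)/(3EI) = θ_0, giving M_B = 259.3 kN·m (hogging).
Span AB, ΣM about A with M_B applied at B: R_B^{AB}·7 = 1247 + 259.3, so R_B^{AB} = 215.2 kN and R_A = 264.8 − 215.2 = 49.56 kN.
Span BC, ΣM about C: R_B^{BC}·3 = 309.1 + 259.3, so R_B^{BC} = 189.5 kN and R_C = 184 − 189.5 = -5.487 kN.
R_B = 215.2 + 189.5 = 404.7 kN.

R_B = 404.7 kN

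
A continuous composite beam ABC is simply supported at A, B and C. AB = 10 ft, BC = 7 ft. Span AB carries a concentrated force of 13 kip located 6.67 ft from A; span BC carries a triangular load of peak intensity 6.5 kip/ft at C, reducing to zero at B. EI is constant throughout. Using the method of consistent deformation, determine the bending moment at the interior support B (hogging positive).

Take M_B as the redundant. Released structure: two simple spans AB and BC with a hinge at B.
Discontinuity in slope at B on the released structure — sum the simple-span end rotations:
  span AB: point load 13 at a = 6.67: Pab(L + a)/(6LEI) = 80.22/EI
  span BC: triangular load, peak 6.5: 7w₀L³/(360EI) = 43.35/EI
  relative rotation θ_0 = (80.22 + 43.35)/EI = 123.6/EI
A unit hogging moment at B produces rotation L₁/(3EI) + L₂/(3EI) = 5.667/EI.
Slope continuity at B: θ_0 = M_B·5.667/EI, so M_B = 123.6/5.667 = 21.81 kip·ft (hogging).

M_B = 21.81 kip·ft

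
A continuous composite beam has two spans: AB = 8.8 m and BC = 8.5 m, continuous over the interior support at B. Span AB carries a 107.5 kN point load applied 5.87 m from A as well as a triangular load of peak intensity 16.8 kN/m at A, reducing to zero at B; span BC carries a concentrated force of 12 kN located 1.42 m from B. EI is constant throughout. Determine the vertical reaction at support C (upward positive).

R_C = -13.77 kN

Release continuity at B by inserting a hinge; the redundant is the internal moment M_B. The primary structure is two simply-supported spans AB and BC.
Rotations at B on the released spans (each span's end-slope, ×1/EI):
  span AB: point load 107.5 at a = 5.87: Pab(L + a)/(6LEI) = 513.7/EI
  span AB: triangular load, peak 16.8: 7w₀L³/(360EI) = 222.6/EI
  span BC: point load 12 at a = 1.42: Pab(L + b)/(6LEI) = 36.86/EI
  relative rotation θ_0 = (736.3 + 36.86)/EI = 773.2/EI
A unit hogging moment at B produces rotation L₁/(3EI) + L₂/(3EI) = 5.767/EI.
Slope continuity at B: θ_0 = M_B·5.767/EI, so M_B = 773.2/5.767 = 134.1 kN·m (hogging).
Span BC, ΣM about C: R_B^{BC}·8.5 = 84.96 + 134.1, so R_B^{BC} = 25.77 kN and R_C = 12 − 25.77 = -13.77 kN.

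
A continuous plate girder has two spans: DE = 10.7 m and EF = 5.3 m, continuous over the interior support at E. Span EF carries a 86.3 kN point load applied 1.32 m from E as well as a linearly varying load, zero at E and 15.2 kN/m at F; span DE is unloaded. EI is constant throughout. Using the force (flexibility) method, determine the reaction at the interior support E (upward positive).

R_E = 87.56 kN

Release continuity at E by inserting a hinge; the redundant is the internal moment M_E. The primary structure is two simply-supported spans DE and EF.
End slopes at the hinge E, treating each span as simply supported:
  span EF: point load 86.3 at a = 1.32: Pab(L + b)/(6LEI) = 132.3/EI
  span EF: triangular load, peak 15.2: 7w₀L³/(360EI) = 44/EI
  relative rotation θ_0 = (0 + 176.3)/EI = 176.3/EI
A unit hogging moment at E produces rotation L₁/(3EI) + L₂/(3EI) = 5.333/EI.
Compatibility: M_E·(L₁+L₂)/(3EI) = θ_0, giving M_E = 33.06 kN·m (hogging).
Span DE, ΣM about D with M_E applied at E: R_E^{DE}·10.7 = 0 + 33.06, so R_E^{DE} = 3.09 kN and R_D = 0 − 3.09 = -3.09 kN.
Span EF, ΣM about F: R_E^{EF}·5.3 = 414.6 + 33.06, so R_E^{EF} = 84.47 kN and R_F = 126.6 − 84.47 = 42.11 kN.
R_E = 3.09 + 84.47 = 87.56 kN.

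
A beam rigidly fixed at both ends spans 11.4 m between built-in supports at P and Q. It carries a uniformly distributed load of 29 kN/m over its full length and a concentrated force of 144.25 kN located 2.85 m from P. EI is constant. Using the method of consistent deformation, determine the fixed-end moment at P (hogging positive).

Take the two fixed-end moments M_P, M_Q as redundants; the released structure is the simple span PQ.
End rotations of the released simple span under the applied load (×1/EI):
  at P: UDL 29: wL³/(24EI) = 1790/EI
  at Q: UDL 29: wL³/(24EI) = 1790/EI
  at P: point load 144.25 at a = 2.85: Pab(L + b)/(6LEI) = 1025/EI
  at Q: point load 144.25 at a = 2.85: Pab(L + a)/(6LEI) = 732.3/EI
  θ_P0 = 2815/EI,  θ_Q0 = 2522/EI
Flexibility coefficients: a unit moment at one end gives L/(3EI) there and L/(6EI) at the far end, so f₁₁ = f₂₂ = 3.8/EI and f₁₂ = f₂₁ = 1.9/EI.
Compatibility — zero rotation at each built-in end:
  3.8 M_P + 1.9 M_Q = 2815
  1.9 M_P + 3.8 M_Q = 2522
Solving the pair gives M_P = 545.3 kN·m and M_Q = 391.2 kN·m (hogging).

M_P = 545.3 kN·m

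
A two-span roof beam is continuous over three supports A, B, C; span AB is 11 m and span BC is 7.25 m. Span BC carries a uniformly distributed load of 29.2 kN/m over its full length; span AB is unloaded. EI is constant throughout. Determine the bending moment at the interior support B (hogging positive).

M_B = 76.22 kN·m

Insert a hinge at B; M_B is the redundant, and each span becomes simply supported.
Rotations at B on the released spans (each span's end-slope, ×1/EI):
  span BC: UDL 29.2: wL³/(24EI) = 463.6/EI
  relative rotation θ_0 = (0 + 463.6)/EI = 463.6/EI
A unit hogging moment at B produces rotation L₁/(3EI) + L₂/(3EI) = 6.083/EI.
Slope continuity at B: θ_0 = M_B·6.083/EI, so M_B = 463.6/6.083 = 76.22 kN·m (hogging).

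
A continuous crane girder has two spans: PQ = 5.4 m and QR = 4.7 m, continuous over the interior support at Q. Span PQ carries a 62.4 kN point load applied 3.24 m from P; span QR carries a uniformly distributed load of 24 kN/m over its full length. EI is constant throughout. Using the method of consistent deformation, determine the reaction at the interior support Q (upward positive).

Take M_Q as the redundant. Released structure: two simple spans PQ and QR with a hinge at Q.
Discontinuity in slope at Q on the released structure — sum the simple-span end rotations:
  span PQ: point load 62.4 at a = 3.24: Pab(L + a)/(6LEI) = 116.5/EI
  span QR: UDL 24: wL³/(24EI) = 103.8/EI
  relative rotation θ_0 = (116.5 + 103.8)/EI = 220.3/EI
A unit hogging moment at Q produces rotation L₁/(3EI) + L₂/(3EI) = 3.367/EI.
Slope continuity at Q: θ_0 = M_Q·3.367/EI, so M_Q = 220.3/3.367 = 65.43 kN·m (hogging).
Span PQ, ΣM about P with M_Q applied at Q: R_Q^{PQ}·5.4 = 202.2 + 65.43, so R_Q^{PQ} = 49.56 kN and R_P = 62.4 − 49.56 = 12.84 kN.
Span QR, ΣM about R: R_Q^{QR}·4.7 = 265.1 + 65.43, so R_Q^{QR} = 70.32 kN and R_R = 112.8 − 70.32 = 42.48 kN.
R_Q = 49.56 + 70.32 = 119.9 kN.

R_Q = 119.9 kN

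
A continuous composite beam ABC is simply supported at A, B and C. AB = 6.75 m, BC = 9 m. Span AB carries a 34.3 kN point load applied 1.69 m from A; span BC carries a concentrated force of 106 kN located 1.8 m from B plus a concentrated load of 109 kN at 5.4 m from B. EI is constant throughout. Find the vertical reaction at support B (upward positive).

Insert a hinge at B; M_B is the redundant, and each span becomes simply supported.
Rotations at B on the released spans (each span's end-slope, ×1/EI):
  span AB: point load 34.3 at a = 1.69: Pab(L + a)/(6LEI) = 61.12/EI
  span BC: point load 106 at a = 1.8: Pab(L + b)/(6LEI) = 412.1/EI
  span BC: point load 109 at a = 5.4: Pab(L + b)/(6LEI) = 494.4/EI
  relative rotation θ_0 = (61.12 + 906.6)/EI = 967.7/EI
A unit hogging moment at B produces rotation L₁/(3EI) + L₂/(3EI) = 5.25/EI.
Slope continuity at B: θ_0 = M_B·5.25/EI, so M_B = 967.7/5.25 = 184.3 kN·m (hogging).
Span AB, ΣM about A with M_B applied at B: R_B^{AB}·6.75 = 57.97 + 184.3, so R_B^{AB} = 35.89 kN and R_A = 34.3 − 35.89 = -1.594 kN.
Span BC, ΣM about C: R_B^{BC}·9 = 1156 + 184.3, so R_B^{BC} = 148.9 kN and R_C = 215 − 148.9 = 66.12 kN.
R_B = 35.89 + 148.9 = 184.8 kN.

R_B = 184.8 kN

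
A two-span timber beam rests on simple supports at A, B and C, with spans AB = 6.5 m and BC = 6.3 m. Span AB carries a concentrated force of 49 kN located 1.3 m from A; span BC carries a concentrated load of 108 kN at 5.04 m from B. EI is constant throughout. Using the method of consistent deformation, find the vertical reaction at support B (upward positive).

Release continuity at B by inserting a hinge; the redundant is the internal moment M_B. The primary structure is two simply-supported spans AB and BC.
Rotations at B on the released spans (each span's end-slope, ×1/EI):
  span AB: point load 49 at a = 1.3: Pab(L + a)/(6LEI) = 66.25/EI
  span BC: point load 108 at a = 5.04: Pab(L + b)/(6LEI) = 137.2/EI
  relative rotation θ_0 = (66.25 + 137.2)/EI = 203.4/EI
A unit hogging moment at B produces rotation L₁/(3EI) + L₂/(3EI) = 4.267/EI.
Compatibility: M_B·(L₁+L₂)/(3EI) = θ_0, giving M_B = 47.68 kN·m (hogging).
Span AB, ΣM about A with M_B applied at B: R_B^{AB}·6.5 = 63.7 + 47.68, so R_B^{AB} = 17.13 kN and R_A = 49 − 17.13 = 31.87 kN.
Span BC, ΣM about C: R_B^{BC}·6.3 = 136.1 + 47.68, so R_B^{BC} = 29.17 kN and R_C = 108 − 29.17 = 78.83 kN.
R_B = 17.13 + 29.17 = 46.3 kN.

R_B = 46.3 kN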